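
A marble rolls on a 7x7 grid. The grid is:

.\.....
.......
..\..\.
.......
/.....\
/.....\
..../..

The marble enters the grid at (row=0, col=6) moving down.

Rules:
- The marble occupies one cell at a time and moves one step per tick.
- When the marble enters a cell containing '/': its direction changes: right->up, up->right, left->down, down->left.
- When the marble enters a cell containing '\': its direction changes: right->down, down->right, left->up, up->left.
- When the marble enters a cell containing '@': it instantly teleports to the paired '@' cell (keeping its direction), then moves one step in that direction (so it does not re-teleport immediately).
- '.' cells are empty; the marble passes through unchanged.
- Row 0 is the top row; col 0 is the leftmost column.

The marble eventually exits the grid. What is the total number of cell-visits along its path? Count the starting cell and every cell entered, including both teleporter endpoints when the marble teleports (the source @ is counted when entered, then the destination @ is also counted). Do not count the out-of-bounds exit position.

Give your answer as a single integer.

Answer: 5

Derivation:
Step 1: enter (0,6), '.' pass, move down to (1,6)
Step 2: enter (1,6), '.' pass, move down to (2,6)
Step 3: enter (2,6), '.' pass, move down to (3,6)
Step 4: enter (3,6), '.' pass, move down to (4,6)
Step 5: enter (4,6), '\' deflects down->right, move right to (4,7)
Step 6: at (4,7) — EXIT via right edge, pos 4
Path length (cell visits): 5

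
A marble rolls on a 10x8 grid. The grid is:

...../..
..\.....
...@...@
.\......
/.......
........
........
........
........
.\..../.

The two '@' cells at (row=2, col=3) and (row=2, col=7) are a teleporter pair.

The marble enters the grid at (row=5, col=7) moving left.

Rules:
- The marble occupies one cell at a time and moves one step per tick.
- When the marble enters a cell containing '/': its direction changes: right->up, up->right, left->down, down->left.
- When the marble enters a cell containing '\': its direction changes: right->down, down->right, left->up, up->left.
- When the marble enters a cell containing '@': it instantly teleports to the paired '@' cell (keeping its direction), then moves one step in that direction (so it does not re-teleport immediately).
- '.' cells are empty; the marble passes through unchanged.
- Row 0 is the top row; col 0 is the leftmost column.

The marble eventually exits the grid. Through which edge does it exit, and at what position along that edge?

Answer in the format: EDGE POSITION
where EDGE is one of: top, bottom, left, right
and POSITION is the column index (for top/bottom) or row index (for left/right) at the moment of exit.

Answer: left 5

Derivation:
Step 1: enter (5,7), '.' pass, move left to (5,6)
Step 2: enter (5,6), '.' pass, move left to (5,5)
Step 3: enter (5,5), '.' pass, move left to (5,4)
Step 4: enter (5,4), '.' pass, move left to (5,3)
Step 5: enter (5,3), '.' pass, move left to (5,2)
Step 6: enter (5,2), '.' pass, move left to (5,1)
Step 7: enter (5,1), '.' pass, move left to (5,0)
Step 8: enter (5,0), '.' pass, move left to (5,-1)
Step 9: at (5,-1) — EXIT via left edge, pos 5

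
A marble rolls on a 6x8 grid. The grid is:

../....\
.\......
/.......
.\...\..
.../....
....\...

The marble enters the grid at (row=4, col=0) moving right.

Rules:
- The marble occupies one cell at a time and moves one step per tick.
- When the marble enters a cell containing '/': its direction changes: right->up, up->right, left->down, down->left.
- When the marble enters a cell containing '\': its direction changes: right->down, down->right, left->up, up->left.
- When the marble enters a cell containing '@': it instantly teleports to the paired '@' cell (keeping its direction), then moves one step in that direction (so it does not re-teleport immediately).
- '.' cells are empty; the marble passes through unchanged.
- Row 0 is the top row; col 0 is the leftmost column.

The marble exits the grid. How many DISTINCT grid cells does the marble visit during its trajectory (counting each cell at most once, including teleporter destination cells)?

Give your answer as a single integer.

Answer: 8

Derivation:
Step 1: enter (4,0), '.' pass, move right to (4,1)
Step 2: enter (4,1), '.' pass, move right to (4,2)
Step 3: enter (4,2), '.' pass, move right to (4,3)
Step 4: enter (4,3), '/' deflects right->up, move up to (3,3)
Step 5: enter (3,3), '.' pass, move up to (2,3)
Step 6: enter (2,3), '.' pass, move up to (1,3)
Step 7: enter (1,3), '.' pass, move up to (0,3)
Step 8: enter (0,3), '.' pass, move up to (-1,3)
Step 9: at (-1,3) — EXIT via top edge, pos 3
Distinct cells visited: 8 (path length 8)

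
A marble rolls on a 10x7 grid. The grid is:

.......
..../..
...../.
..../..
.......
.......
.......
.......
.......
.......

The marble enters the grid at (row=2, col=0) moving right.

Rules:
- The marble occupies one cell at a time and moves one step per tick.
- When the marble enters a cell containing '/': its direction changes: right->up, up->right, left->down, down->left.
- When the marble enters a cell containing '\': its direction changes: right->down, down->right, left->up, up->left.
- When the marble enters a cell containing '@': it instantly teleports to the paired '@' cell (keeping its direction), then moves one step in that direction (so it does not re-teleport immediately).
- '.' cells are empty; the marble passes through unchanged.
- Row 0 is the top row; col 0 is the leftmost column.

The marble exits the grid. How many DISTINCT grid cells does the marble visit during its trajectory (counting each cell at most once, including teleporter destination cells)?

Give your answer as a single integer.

Answer: 8

Derivation:
Step 1: enter (2,0), '.' pass, move right to (2,1)
Step 2: enter (2,1), '.' pass, move right to (2,2)
Step 3: enter (2,2), '.' pass, move right to (2,3)
Step 4: enter (2,3), '.' pass, move right to (2,4)
Step 5: enter (2,4), '.' pass, move right to (2,5)
Step 6: enter (2,5), '/' deflects right->up, move up to (1,5)
Step 7: enter (1,5), '.' pass, move up to (0,5)
Step 8: enter (0,5), '.' pass, move up to (-1,5)
Step 9: at (-1,5) — EXIT via top edge, pos 5
Distinct cells visited: 8 (path length 8)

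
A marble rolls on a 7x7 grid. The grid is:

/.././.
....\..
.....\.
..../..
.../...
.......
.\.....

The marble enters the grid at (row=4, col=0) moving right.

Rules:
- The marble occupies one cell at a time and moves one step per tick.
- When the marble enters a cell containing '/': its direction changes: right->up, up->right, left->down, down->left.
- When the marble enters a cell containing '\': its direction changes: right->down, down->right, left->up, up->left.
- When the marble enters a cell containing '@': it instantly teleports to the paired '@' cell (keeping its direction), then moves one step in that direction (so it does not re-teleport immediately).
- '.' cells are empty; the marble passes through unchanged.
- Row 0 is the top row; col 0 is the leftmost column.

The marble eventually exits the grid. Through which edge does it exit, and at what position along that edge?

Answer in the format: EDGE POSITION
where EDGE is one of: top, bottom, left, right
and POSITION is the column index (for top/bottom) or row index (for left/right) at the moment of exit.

Answer: top 5

Derivation:
Step 1: enter (4,0), '.' pass, move right to (4,1)
Step 2: enter (4,1), '.' pass, move right to (4,2)
Step 3: enter (4,2), '.' pass, move right to (4,3)
Step 4: enter (4,3), '/' deflects right->up, move up to (3,3)
Step 5: enter (3,3), '.' pass, move up to (2,3)
Step 6: enter (2,3), '.' pass, move up to (1,3)
Step 7: enter (1,3), '.' pass, move up to (0,3)
Step 8: enter (0,3), '/' deflects up->right, move right to (0,4)
Step 9: enter (0,4), '.' pass, move right to (0,5)
Step 10: enter (0,5), '/' deflects right->up, move up to (-1,5)
Step 11: at (-1,5) — EXIT via top edge, pos 5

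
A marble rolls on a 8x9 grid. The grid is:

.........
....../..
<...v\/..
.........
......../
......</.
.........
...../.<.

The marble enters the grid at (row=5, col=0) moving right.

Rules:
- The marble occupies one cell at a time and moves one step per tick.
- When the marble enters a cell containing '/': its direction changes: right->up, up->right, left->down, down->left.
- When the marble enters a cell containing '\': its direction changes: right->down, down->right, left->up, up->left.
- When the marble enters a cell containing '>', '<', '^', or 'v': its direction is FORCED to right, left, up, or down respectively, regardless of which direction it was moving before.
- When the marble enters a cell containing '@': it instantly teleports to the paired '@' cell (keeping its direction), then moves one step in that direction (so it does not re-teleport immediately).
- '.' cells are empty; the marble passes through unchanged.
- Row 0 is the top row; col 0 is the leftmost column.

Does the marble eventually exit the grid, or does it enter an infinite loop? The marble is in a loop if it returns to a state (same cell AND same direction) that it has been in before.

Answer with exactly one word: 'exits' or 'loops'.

Answer: exits

Derivation:
Step 1: enter (5,0), '.' pass, move right to (5,1)
Step 2: enter (5,1), '.' pass, move right to (5,2)
Step 3: enter (5,2), '.' pass, move right to (5,3)
Step 4: enter (5,3), '.' pass, move right to (5,4)
Step 5: enter (5,4), '.' pass, move right to (5,5)
Step 6: enter (5,5), '.' pass, move right to (5,6)
Step 7: enter (5,6), '<' forces right->left, move left to (5,5)
Step 8: enter (5,5), '.' pass, move left to (5,4)
Step 9: enter (5,4), '.' pass, move left to (5,3)
Step 10: enter (5,3), '.' pass, move left to (5,2)
Step 11: enter (5,2), '.' pass, move left to (5,1)
Step 12: enter (5,1), '.' pass, move left to (5,0)
Step 13: enter (5,0), '.' pass, move left to (5,-1)
Step 14: at (5,-1) — EXIT via left edge, pos 5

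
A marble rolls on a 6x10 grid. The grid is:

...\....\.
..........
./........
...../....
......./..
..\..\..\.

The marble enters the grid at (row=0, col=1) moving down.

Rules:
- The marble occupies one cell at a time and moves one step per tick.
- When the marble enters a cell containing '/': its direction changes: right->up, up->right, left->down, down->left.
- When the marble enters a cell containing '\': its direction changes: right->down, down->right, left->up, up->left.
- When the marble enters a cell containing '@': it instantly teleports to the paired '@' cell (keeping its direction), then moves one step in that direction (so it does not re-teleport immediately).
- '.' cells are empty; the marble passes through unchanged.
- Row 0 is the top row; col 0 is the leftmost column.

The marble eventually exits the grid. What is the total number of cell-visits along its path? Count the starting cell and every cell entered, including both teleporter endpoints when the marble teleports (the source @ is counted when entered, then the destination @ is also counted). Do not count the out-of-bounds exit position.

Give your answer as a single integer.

Step 1: enter (0,1), '.' pass, move down to (1,1)
Step 2: enter (1,1), '.' pass, move down to (2,1)
Step 3: enter (2,1), '/' deflects down->left, move left to (2,0)
Step 4: enter (2,0), '.' pass, move left to (2,-1)
Step 5: at (2,-1) — EXIT via left edge, pos 2
Path length (cell visits): 4

Answer: 4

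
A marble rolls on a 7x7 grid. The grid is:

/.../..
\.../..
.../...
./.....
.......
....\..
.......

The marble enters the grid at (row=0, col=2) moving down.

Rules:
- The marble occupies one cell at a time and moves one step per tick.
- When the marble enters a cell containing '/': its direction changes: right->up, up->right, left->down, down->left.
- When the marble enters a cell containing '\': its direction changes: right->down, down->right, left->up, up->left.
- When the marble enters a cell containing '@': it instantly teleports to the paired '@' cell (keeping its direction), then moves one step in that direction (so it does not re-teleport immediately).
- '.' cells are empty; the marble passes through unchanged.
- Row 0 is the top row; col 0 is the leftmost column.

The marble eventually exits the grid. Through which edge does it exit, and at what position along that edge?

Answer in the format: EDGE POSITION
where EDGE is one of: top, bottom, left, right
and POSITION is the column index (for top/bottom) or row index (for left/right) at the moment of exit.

Answer: bottom 2

Derivation:
Step 1: enter (0,2), '.' pass, move down to (1,2)
Step 2: enter (1,2), '.' pass, move down to (2,2)
Step 3: enter (2,2), '.' pass, move down to (3,2)
Step 4: enter (3,2), '.' pass, move down to (4,2)
Step 5: enter (4,2), '.' pass, move down to (5,2)
Step 6: enter (5,2), '.' pass, move down to (6,2)
Step 7: enter (6,2), '.' pass, move down to (7,2)
Step 8: at (7,2) — EXIT via bottom edge, pos 2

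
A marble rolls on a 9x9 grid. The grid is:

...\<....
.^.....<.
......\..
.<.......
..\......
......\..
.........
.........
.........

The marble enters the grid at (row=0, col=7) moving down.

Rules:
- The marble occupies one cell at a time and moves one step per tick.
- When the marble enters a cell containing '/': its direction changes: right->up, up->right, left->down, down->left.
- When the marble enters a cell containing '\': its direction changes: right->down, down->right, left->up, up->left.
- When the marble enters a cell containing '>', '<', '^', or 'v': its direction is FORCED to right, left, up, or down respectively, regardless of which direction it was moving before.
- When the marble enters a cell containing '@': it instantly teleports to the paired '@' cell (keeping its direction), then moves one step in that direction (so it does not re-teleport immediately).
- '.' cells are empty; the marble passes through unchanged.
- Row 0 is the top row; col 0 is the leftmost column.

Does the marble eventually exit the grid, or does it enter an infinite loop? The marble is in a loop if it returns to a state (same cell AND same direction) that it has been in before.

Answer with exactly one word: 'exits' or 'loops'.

Answer: exits

Derivation:
Step 1: enter (0,7), '.' pass, move down to (1,7)
Step 2: enter (1,7), '<' forces down->left, move left to (1,6)
Step 3: enter (1,6), '.' pass, move left to (1,5)
Step 4: enter (1,5), '.' pass, move left to (1,4)
Step 5: enter (1,4), '.' pass, move left to (1,3)
Step 6: enter (1,3), '.' pass, move left to (1,2)
Step 7: enter (1,2), '.' pass, move left to (1,1)
Step 8: enter (1,1), '^' forces left->up, move up to (0,1)
Step 9: enter (0,1), '.' pass, move up to (-1,1)
Step 10: at (-1,1) — EXIT via top edge, pos 1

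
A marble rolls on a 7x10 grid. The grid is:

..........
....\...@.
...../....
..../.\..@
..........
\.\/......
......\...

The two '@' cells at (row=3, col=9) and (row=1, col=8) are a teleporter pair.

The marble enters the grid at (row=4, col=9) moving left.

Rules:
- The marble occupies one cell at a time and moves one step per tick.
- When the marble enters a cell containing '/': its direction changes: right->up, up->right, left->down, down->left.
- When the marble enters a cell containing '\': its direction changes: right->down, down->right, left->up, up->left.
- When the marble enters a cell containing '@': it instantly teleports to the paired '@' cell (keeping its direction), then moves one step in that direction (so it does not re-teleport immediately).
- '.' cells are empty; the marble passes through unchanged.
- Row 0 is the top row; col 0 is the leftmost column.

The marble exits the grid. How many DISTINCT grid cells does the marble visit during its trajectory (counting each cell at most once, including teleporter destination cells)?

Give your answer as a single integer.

Answer: 10

Derivation:
Step 1: enter (4,9), '.' pass, move left to (4,8)
Step 2: enter (4,8), '.' pass, move left to (4,7)
Step 3: enter (4,7), '.' pass, move left to (4,6)
Step 4: enter (4,6), '.' pass, move left to (4,5)
Step 5: enter (4,5), '.' pass, move left to (4,4)
Step 6: enter (4,4), '.' pass, move left to (4,3)
Step 7: enter (4,3), '.' pass, move left to (4,2)
Step 8: enter (4,2), '.' pass, move left to (4,1)
Step 9: enter (4,1), '.' pass, move left to (4,0)
Step 10: enter (4,0), '.' pass, move left to (4,-1)
Step 11: at (4,-1) — EXIT via left edge, pos 4
Distinct cells visited: 10 (path length 10)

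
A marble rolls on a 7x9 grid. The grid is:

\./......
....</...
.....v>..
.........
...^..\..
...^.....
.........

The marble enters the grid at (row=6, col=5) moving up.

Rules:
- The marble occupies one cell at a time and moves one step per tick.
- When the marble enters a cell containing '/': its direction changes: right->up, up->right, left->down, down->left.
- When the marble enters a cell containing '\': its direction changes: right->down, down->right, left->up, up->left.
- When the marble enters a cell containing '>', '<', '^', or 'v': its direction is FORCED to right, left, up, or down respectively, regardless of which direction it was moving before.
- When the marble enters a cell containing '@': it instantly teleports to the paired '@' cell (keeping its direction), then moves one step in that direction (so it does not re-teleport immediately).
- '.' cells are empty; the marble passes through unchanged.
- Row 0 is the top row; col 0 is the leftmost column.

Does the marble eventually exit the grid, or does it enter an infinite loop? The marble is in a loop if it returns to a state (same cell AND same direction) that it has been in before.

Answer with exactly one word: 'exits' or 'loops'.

Step 1: enter (6,5), '.' pass, move up to (5,5)
Step 2: enter (5,5), '.' pass, move up to (4,5)
Step 3: enter (4,5), '.' pass, move up to (3,5)
Step 4: enter (3,5), '.' pass, move up to (2,5)
Step 5: enter (2,5), 'v' forces up->down, move down to (3,5)
Step 6: enter (3,5), '.' pass, move down to (4,5)
Step 7: enter (4,5), '.' pass, move down to (5,5)
Step 8: enter (5,5), '.' pass, move down to (6,5)
Step 9: enter (6,5), '.' pass, move down to (7,5)
Step 10: at (7,5) — EXIT via bottom edge, pos 5

Answer: exits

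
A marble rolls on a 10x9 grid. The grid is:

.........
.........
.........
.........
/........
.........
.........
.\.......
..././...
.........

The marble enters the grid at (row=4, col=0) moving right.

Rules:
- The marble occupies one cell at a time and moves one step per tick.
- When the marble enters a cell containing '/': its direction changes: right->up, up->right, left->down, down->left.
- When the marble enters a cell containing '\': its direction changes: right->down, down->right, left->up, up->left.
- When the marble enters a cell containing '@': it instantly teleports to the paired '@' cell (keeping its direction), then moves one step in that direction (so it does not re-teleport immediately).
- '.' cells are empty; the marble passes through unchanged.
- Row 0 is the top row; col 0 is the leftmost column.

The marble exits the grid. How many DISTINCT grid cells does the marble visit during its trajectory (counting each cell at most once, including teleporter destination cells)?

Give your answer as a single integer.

Answer: 5

Derivation:
Step 1: enter (4,0), '/' deflects right->up, move up to (3,0)
Step 2: enter (3,0), '.' pass, move up to (2,0)
Step 3: enter (2,0), '.' pass, move up to (1,0)
Step 4: enter (1,0), '.' pass, move up to (0,0)
Step 5: enter (0,0), '.' pass, move up to (-1,0)
Step 6: at (-1,0) — EXIT via top edge, pos 0
Distinct cells visited: 5 (path length 5)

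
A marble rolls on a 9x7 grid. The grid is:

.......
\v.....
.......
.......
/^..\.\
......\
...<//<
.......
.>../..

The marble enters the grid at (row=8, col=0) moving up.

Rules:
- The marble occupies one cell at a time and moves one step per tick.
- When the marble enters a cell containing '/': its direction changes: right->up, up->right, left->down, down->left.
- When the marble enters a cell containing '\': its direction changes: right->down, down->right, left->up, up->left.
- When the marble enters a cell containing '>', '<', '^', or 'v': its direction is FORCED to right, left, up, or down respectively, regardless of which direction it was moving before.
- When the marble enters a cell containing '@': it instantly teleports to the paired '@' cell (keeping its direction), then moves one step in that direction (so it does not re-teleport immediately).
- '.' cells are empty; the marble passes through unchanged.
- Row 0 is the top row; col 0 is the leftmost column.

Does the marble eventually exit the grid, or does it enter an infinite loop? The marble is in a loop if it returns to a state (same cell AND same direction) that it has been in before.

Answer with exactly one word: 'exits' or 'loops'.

Step 1: enter (8,0), '.' pass, move up to (7,0)
Step 2: enter (7,0), '.' pass, move up to (6,0)
Step 3: enter (6,0), '.' pass, move up to (5,0)
Step 4: enter (5,0), '.' pass, move up to (4,0)
Step 5: enter (4,0), '/' deflects up->right, move right to (4,1)
Step 6: enter (4,1), '^' forces right->up, move up to (3,1)
Step 7: enter (3,1), '.' pass, move up to (2,1)
Step 8: enter (2,1), '.' pass, move up to (1,1)
Step 9: enter (1,1), 'v' forces up->down, move down to (2,1)
Step 10: enter (2,1), '.' pass, move down to (3,1)
Step 11: enter (3,1), '.' pass, move down to (4,1)
Step 12: enter (4,1), '^' forces down->up, move up to (3,1)
Step 13: at (3,1) dir=up — LOOP DETECTED (seen before)

Answer: loops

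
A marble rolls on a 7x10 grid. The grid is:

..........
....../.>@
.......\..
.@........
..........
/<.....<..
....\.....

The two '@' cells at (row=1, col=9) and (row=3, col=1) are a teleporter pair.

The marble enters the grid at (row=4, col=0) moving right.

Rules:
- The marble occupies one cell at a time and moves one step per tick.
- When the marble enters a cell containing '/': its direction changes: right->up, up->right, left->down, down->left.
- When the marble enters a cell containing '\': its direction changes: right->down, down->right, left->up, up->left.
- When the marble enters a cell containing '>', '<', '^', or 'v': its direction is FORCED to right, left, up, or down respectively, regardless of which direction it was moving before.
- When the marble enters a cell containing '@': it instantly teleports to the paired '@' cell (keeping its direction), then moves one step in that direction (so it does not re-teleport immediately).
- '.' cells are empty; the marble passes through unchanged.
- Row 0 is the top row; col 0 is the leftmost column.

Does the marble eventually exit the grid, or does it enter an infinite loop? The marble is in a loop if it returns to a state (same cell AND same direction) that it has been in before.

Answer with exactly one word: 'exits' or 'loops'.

Answer: exits

Derivation:
Step 1: enter (4,0), '.' pass, move right to (4,1)
Step 2: enter (4,1), '.' pass, move right to (4,2)
Step 3: enter (4,2), '.' pass, move right to (4,3)
Step 4: enter (4,3), '.' pass, move right to (4,4)
Step 5: enter (4,4), '.' pass, move right to (4,5)
Step 6: enter (4,5), '.' pass, move right to (4,6)
Step 7: enter (4,6), '.' pass, move right to (4,7)
Step 8: enter (4,7), '.' pass, move right to (4,8)
Step 9: enter (4,8), '.' pass, move right to (4,9)
Step 10: enter (4,9), '.' pass, move right to (4,10)
Step 11: at (4,10) — EXIT via right edge, pos 4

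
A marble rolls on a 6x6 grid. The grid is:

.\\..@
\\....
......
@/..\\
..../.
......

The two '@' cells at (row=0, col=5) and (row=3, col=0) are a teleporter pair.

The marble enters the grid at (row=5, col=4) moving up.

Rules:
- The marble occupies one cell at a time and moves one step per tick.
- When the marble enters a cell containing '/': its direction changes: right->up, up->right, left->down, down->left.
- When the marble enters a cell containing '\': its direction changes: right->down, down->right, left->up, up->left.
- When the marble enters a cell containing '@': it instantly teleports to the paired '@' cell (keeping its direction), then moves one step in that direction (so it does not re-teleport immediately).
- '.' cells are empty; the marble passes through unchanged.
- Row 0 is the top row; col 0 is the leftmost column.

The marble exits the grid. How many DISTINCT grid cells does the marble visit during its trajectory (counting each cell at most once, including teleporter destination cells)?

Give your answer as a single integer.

Step 1: enter (5,4), '.' pass, move up to (4,4)
Step 2: enter (4,4), '/' deflects up->right, move right to (4,5)
Step 3: enter (4,5), '.' pass, move right to (4,6)
Step 4: at (4,6) — EXIT via right edge, pos 4
Distinct cells visited: 3 (path length 3)

Answer: 3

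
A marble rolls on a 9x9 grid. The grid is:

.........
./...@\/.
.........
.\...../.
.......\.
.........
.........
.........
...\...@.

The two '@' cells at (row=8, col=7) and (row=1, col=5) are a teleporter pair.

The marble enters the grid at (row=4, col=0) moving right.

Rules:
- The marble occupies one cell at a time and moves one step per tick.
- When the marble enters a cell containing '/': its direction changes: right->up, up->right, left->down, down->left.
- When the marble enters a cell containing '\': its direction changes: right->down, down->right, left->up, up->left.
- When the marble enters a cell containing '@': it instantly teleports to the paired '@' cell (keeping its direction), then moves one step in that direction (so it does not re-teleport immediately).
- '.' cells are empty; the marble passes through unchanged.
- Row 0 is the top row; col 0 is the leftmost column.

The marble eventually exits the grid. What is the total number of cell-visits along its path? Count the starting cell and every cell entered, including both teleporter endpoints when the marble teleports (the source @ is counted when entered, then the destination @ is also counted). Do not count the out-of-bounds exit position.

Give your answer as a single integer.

Step 1: enter (4,0), '.' pass, move right to (4,1)
Step 2: enter (4,1), '.' pass, move right to (4,2)
Step 3: enter (4,2), '.' pass, move right to (4,3)
Step 4: enter (4,3), '.' pass, move right to (4,4)
Step 5: enter (4,4), '.' pass, move right to (4,5)
Step 6: enter (4,5), '.' pass, move right to (4,6)
Step 7: enter (4,6), '.' pass, move right to (4,7)
Step 8: enter (4,7), '\' deflects right->down, move down to (5,7)
Step 9: enter (5,7), '.' pass, move down to (6,7)
Step 10: enter (6,7), '.' pass, move down to (7,7)
Step 11: enter (7,7), '.' pass, move down to (8,7)
Step 12: enter (8,7), '@' teleport (8,7)->(1,5), also enter (1,5), move down to (2,5)
Step 13: enter (2,5), '.' pass, move down to (3,5)
Step 14: enter (3,5), '.' pass, move down to (4,5)
Step 15: enter (4,5), '.' pass, move down to (5,5)
Step 16: enter (5,5), '.' pass, move down to (6,5)
Step 17: enter (6,5), '.' pass, move down to (7,5)
Step 18: enter (7,5), '.' pass, move down to (8,5)
Step 19: enter (8,5), '.' pass, move down to (9,5)
Step 20: at (9,5) — EXIT via bottom edge, pos 5
Path length (cell visits): 20

Answer: 20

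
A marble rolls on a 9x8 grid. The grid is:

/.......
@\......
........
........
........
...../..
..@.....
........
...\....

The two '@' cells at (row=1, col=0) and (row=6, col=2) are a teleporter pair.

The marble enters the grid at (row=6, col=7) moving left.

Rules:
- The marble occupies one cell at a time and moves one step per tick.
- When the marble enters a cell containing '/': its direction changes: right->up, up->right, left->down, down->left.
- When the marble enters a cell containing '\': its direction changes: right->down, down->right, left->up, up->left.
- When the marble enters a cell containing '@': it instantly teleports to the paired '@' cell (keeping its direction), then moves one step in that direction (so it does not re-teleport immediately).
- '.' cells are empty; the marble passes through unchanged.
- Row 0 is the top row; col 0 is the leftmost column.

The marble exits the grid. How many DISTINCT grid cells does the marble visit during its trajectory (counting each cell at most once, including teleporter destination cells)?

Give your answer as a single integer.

Answer: 7

Derivation:
Step 1: enter (6,7), '.' pass, move left to (6,6)
Step 2: enter (6,6), '.' pass, move left to (6,5)
Step 3: enter (6,5), '.' pass, move left to (6,4)
Step 4: enter (6,4), '.' pass, move left to (6,3)
Step 5: enter (6,3), '.' pass, move left to (6,2)
Step 6: enter (6,2), '@' teleport (6,2)->(1,0), also enter (1,0), move left to (1,-1)
Step 7: at (1,-1) — EXIT via left edge, pos 1
Distinct cells visited: 7 (path length 7)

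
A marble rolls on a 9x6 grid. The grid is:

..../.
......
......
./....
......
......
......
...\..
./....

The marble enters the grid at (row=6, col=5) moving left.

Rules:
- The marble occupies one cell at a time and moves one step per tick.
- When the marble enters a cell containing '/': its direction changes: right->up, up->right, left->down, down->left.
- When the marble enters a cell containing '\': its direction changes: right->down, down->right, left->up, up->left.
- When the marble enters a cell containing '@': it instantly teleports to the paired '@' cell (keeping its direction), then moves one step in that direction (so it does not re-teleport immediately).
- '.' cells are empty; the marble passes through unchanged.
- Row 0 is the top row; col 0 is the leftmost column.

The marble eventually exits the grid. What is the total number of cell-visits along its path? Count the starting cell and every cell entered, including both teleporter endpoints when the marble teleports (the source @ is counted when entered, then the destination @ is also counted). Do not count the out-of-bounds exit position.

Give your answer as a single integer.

Answer: 6

Derivation:
Step 1: enter (6,5), '.' pass, move left to (6,4)
Step 2: enter (6,4), '.' pass, move left to (6,3)
Step 3: enter (6,3), '.' pass, move left to (6,2)
Step 4: enter (6,2), '.' pass, move left to (6,1)
Step 5: enter (6,1), '.' pass, move left to (6,0)
Step 6: enter (6,0), '.' pass, move left to (6,-1)
Step 7: at (6,-1) — EXIT via left edge, pos 6
Path length (cell visits): 6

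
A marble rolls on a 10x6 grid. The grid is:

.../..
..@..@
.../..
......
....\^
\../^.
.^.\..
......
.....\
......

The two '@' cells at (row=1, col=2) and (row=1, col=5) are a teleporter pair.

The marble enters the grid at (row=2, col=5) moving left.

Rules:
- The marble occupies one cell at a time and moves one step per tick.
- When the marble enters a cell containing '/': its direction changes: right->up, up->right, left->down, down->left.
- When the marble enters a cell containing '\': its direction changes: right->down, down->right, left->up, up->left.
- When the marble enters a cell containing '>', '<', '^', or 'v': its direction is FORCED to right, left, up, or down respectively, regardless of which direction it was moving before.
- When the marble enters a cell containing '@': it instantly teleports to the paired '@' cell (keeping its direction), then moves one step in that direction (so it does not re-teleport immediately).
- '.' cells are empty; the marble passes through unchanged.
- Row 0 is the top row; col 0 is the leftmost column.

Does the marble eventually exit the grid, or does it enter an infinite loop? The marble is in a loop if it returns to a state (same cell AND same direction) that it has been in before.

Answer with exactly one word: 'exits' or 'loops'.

Answer: exits

Derivation:
Step 1: enter (2,5), '.' pass, move left to (2,4)
Step 2: enter (2,4), '.' pass, move left to (2,3)
Step 3: enter (2,3), '/' deflects left->down, move down to (3,3)
Step 4: enter (3,3), '.' pass, move down to (4,3)
Step 5: enter (4,3), '.' pass, move down to (5,3)
Step 6: enter (5,3), '/' deflects down->left, move left to (5,2)
Step 7: enter (5,2), '.' pass, move left to (5,1)
Step 8: enter (5,1), '.' pass, move left to (5,0)
Step 9: enter (5,0), '\' deflects left->up, move up to (4,0)
Step 10: enter (4,0), '.' pass, move up to (3,0)
Step 11: enter (3,0), '.' pass, move up to (2,0)
Step 12: enter (2,0), '.' pass, move up to (1,0)
Step 13: enter (1,0), '.' pass, move up to (0,0)
Step 14: enter (0,0), '.' pass, move up to (-1,0)
Step 15: at (-1,0) — EXIT via top edge, pos 0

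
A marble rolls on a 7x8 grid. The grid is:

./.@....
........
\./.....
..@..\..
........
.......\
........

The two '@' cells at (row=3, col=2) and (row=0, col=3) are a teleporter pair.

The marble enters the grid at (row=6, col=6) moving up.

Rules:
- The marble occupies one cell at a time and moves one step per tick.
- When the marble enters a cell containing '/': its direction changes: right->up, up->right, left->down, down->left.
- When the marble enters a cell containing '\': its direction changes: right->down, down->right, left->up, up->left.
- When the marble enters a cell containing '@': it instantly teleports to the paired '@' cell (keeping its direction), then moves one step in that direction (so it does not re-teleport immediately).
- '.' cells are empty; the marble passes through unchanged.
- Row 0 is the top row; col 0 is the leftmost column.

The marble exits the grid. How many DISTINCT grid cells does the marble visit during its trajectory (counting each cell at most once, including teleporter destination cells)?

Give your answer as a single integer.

Answer: 7

Derivation:
Step 1: enter (6,6), '.' pass, move up to (5,6)
Step 2: enter (5,6), '.' pass, move up to (4,6)
Step 3: enter (4,6), '.' pass, move up to (3,6)
Step 4: enter (3,6), '.' pass, move up to (2,6)
Step 5: enter (2,6), '.' pass, move up to (1,6)
Step 6: enter (1,6), '.' pass, move up to (0,6)
Step 7: enter (0,6), '.' pass, move up to (-1,6)
Step 8: at (-1,6) — EXIT via top edge, pos 6
Distinct cells visited: 7 (path length 7)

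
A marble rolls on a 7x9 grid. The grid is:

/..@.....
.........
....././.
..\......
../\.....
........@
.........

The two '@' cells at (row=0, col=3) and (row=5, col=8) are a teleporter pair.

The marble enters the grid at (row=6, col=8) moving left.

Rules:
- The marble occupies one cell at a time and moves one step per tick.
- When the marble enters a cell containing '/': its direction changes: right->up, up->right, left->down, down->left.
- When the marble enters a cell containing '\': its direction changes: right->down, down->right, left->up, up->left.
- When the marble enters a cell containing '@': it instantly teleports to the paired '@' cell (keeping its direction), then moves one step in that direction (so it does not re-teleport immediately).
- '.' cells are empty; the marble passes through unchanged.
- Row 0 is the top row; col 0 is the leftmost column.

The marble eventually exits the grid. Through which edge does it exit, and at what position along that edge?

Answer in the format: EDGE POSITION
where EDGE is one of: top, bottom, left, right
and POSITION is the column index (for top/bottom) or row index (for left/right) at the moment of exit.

Answer: left 6

Derivation:
Step 1: enter (6,8), '.' pass, move left to (6,7)
Step 2: enter (6,7), '.' pass, move left to (6,6)
Step 3: enter (6,6), '.' pass, move left to (6,5)
Step 4: enter (6,5), '.' pass, move left to (6,4)
Step 5: enter (6,4), '.' pass, move left to (6,3)
Step 6: enter (6,3), '.' pass, move left to (6,2)
Step 7: enter (6,2), '.' pass, move left to (6,1)
Step 8: enter (6,1), '.' pass, move left to (6,0)
Step 9: enter (6,0), '.' pass, move left to (6,-1)
Step 10: at (6,-1) — EXIT via left edge, pos 6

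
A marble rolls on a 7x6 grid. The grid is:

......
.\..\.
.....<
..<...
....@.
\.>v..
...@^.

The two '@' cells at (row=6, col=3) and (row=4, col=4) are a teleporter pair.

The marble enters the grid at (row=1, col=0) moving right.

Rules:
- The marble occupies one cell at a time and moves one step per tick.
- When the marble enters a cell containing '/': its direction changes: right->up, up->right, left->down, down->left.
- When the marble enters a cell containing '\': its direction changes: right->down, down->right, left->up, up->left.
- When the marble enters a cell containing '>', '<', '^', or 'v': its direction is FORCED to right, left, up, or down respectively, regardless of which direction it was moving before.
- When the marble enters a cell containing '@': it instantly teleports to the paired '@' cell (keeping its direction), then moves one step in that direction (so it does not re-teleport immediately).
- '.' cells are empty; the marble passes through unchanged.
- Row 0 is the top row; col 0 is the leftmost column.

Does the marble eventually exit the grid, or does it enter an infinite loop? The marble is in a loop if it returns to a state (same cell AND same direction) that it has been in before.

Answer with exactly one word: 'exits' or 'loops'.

Step 1: enter (1,0), '.' pass, move right to (1,1)
Step 2: enter (1,1), '\' deflects right->down, move down to (2,1)
Step 3: enter (2,1), '.' pass, move down to (3,1)
Step 4: enter (3,1), '.' pass, move down to (4,1)
Step 5: enter (4,1), '.' pass, move down to (5,1)
Step 6: enter (5,1), '.' pass, move down to (6,1)
Step 7: enter (6,1), '.' pass, move down to (7,1)
Step 8: at (7,1) — EXIT via bottom edge, pos 1

Answer: exits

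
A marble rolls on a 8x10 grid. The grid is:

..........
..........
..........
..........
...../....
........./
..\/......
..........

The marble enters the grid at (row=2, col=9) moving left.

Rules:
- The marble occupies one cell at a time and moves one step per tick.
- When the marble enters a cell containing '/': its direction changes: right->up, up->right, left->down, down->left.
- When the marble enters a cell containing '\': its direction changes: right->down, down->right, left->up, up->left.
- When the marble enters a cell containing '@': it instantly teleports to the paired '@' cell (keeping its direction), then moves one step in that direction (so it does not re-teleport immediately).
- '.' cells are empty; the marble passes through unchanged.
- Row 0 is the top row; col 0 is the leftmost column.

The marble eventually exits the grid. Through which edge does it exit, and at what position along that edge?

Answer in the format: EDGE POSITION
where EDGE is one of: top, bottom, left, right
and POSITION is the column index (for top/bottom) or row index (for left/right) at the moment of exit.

Step 1: enter (2,9), '.' pass, move left to (2,8)
Step 2: enter (2,8), '.' pass, move left to (2,7)
Step 3: enter (2,7), '.' pass, move left to (2,6)
Step 4: enter (2,6), '.' pass, move left to (2,5)
Step 5: enter (2,5), '.' pass, move left to (2,4)
Step 6: enter (2,4), '.' pass, move left to (2,3)
Step 7: enter (2,3), '.' pass, move left to (2,2)
Step 8: enter (2,2), '.' pass, move left to (2,1)
Step 9: enter (2,1), '.' pass, move left to (2,0)
Step 10: enter (2,0), '.' pass, move left to (2,-1)
Step 11: at (2,-1) — EXIT via left edge, pos 2

Answer: left 2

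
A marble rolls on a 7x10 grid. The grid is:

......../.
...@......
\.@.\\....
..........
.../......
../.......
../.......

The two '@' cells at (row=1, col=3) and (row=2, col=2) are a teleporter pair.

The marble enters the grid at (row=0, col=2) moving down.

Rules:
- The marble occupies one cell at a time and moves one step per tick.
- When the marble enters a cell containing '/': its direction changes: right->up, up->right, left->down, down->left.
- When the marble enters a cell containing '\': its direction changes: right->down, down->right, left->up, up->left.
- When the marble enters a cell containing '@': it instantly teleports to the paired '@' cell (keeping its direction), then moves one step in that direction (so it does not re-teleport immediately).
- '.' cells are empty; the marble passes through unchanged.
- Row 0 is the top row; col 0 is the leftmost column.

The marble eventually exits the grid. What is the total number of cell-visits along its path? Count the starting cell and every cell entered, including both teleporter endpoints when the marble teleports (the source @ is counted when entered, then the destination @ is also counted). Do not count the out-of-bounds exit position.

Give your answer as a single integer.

Answer: 10

Derivation:
Step 1: enter (0,2), '.' pass, move down to (1,2)
Step 2: enter (1,2), '.' pass, move down to (2,2)
Step 3: enter (2,2), '@' teleport (2,2)->(1,3), also enter (1,3), move down to (2,3)
Step 4: enter (2,3), '.' pass, move down to (3,3)
Step 5: enter (3,3), '.' pass, move down to (4,3)
Step 6: enter (4,3), '/' deflects down->left, move left to (4,2)
Step 7: enter (4,2), '.' pass, move left to (4,1)
Step 8: enter (4,1), '.' pass, move left to (4,0)
Step 9: enter (4,0), '.' pass, move left to (4,-1)
Step 10: at (4,-1) — EXIT via left edge, pos 4
Path length (cell visits): 10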